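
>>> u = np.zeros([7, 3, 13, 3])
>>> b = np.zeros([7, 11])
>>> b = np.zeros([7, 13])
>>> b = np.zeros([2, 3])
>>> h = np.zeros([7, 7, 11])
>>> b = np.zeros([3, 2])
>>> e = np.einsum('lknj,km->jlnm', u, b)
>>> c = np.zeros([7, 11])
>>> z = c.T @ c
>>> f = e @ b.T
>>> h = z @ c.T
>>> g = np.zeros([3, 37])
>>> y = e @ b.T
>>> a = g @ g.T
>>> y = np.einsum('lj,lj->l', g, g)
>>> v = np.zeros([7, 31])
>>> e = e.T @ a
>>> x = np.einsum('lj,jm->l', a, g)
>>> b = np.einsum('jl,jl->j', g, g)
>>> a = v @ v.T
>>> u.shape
(7, 3, 13, 3)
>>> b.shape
(3,)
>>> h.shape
(11, 7)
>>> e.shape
(2, 13, 7, 3)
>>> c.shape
(7, 11)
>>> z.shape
(11, 11)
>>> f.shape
(3, 7, 13, 3)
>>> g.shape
(3, 37)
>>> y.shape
(3,)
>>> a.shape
(7, 7)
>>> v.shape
(7, 31)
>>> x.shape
(3,)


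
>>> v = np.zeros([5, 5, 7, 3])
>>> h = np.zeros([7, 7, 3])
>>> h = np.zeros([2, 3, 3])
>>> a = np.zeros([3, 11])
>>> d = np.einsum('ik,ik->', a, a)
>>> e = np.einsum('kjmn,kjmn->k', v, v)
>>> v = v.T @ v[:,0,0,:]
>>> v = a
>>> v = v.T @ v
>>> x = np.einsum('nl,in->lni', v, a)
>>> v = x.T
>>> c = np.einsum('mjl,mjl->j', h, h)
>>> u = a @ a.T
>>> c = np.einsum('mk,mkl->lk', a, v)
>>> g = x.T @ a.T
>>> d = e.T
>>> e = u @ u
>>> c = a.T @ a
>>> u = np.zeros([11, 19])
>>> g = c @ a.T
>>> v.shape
(3, 11, 11)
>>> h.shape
(2, 3, 3)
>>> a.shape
(3, 11)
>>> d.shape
(5,)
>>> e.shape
(3, 3)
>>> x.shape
(11, 11, 3)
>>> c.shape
(11, 11)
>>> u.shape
(11, 19)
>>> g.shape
(11, 3)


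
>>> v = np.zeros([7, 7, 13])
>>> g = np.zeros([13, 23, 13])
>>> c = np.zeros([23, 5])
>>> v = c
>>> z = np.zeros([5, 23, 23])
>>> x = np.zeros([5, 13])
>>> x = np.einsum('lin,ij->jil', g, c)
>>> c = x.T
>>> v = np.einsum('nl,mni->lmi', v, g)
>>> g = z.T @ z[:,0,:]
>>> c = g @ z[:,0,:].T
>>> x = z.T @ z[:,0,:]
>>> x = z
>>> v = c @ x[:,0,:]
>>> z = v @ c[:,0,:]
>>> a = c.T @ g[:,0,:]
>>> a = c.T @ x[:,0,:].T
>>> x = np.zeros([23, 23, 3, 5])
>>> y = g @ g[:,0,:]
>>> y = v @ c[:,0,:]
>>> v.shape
(23, 23, 23)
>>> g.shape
(23, 23, 23)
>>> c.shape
(23, 23, 5)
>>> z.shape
(23, 23, 5)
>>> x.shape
(23, 23, 3, 5)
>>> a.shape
(5, 23, 5)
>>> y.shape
(23, 23, 5)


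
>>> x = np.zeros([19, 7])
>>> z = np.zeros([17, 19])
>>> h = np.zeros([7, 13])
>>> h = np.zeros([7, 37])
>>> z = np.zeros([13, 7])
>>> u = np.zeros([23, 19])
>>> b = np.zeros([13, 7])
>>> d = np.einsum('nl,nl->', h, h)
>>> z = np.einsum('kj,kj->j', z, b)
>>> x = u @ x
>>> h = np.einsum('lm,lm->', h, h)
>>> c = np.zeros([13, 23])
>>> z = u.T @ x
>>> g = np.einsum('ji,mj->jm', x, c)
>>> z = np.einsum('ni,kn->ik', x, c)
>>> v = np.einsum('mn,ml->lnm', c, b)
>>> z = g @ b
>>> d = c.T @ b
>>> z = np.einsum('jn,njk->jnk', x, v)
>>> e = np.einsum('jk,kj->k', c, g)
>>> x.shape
(23, 7)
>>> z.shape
(23, 7, 13)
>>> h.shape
()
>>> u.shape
(23, 19)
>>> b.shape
(13, 7)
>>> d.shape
(23, 7)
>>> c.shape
(13, 23)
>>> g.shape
(23, 13)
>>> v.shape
(7, 23, 13)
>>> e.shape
(23,)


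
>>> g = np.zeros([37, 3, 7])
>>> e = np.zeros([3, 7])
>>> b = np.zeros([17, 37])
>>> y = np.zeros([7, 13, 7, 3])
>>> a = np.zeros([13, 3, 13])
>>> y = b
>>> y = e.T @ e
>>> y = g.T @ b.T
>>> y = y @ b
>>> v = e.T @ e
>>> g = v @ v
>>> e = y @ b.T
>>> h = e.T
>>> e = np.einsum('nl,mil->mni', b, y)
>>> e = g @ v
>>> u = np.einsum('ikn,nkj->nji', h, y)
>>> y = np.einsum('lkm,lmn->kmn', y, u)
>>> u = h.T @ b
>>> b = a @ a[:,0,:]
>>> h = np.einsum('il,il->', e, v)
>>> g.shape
(7, 7)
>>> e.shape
(7, 7)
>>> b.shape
(13, 3, 13)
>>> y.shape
(3, 37, 17)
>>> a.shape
(13, 3, 13)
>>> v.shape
(7, 7)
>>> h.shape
()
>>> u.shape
(7, 3, 37)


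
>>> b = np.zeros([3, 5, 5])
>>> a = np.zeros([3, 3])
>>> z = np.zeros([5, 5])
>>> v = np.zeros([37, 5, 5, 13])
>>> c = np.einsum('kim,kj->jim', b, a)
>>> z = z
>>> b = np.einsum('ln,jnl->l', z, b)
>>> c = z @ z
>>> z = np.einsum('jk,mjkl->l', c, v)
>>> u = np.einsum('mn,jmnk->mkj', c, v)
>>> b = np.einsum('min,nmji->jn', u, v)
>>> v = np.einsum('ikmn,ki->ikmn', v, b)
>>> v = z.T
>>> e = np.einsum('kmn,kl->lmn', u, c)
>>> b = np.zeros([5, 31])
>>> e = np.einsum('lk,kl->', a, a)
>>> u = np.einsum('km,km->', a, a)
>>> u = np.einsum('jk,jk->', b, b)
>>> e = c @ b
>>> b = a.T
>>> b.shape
(3, 3)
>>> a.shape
(3, 3)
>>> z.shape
(13,)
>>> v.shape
(13,)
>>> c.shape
(5, 5)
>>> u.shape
()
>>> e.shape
(5, 31)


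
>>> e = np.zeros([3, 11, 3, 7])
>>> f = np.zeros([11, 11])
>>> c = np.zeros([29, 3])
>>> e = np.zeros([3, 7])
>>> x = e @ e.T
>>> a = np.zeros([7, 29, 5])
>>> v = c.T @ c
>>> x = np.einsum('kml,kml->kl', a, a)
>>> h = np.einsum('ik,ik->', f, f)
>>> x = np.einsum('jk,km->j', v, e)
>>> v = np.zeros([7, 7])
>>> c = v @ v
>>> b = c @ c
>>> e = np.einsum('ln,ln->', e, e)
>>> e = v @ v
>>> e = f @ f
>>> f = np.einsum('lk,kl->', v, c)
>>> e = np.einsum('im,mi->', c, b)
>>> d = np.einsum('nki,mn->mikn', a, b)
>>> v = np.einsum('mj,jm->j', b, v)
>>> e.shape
()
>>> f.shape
()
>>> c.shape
(7, 7)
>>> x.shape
(3,)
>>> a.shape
(7, 29, 5)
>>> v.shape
(7,)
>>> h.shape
()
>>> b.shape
(7, 7)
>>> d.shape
(7, 5, 29, 7)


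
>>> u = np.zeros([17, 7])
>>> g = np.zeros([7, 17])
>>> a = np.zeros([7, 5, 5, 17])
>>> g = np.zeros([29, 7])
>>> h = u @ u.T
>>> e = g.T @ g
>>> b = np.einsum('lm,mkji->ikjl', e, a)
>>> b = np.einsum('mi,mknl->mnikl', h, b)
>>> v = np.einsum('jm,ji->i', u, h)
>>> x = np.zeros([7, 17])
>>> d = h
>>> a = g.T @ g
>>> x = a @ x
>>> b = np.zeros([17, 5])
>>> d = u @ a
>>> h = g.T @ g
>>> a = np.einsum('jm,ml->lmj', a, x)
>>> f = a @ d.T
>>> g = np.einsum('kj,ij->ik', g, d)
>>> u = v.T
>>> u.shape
(17,)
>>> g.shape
(17, 29)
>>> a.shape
(17, 7, 7)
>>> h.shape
(7, 7)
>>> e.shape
(7, 7)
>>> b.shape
(17, 5)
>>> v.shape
(17,)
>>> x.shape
(7, 17)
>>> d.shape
(17, 7)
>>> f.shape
(17, 7, 17)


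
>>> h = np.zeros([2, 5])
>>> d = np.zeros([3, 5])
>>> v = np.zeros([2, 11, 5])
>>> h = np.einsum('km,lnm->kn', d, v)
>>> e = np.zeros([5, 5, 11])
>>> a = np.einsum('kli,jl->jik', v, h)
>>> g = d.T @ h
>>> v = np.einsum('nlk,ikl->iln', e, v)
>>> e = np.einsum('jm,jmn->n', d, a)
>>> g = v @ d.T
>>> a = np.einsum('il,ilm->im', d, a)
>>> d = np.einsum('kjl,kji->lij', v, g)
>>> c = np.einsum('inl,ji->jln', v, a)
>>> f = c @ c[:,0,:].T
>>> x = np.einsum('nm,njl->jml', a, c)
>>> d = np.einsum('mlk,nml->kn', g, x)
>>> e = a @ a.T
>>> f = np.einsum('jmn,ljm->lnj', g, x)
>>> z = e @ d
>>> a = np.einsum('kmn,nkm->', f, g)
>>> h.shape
(3, 11)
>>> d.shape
(3, 5)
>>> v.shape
(2, 5, 5)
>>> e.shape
(3, 3)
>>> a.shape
()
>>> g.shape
(2, 5, 3)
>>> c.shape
(3, 5, 5)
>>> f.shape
(5, 3, 2)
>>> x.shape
(5, 2, 5)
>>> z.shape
(3, 5)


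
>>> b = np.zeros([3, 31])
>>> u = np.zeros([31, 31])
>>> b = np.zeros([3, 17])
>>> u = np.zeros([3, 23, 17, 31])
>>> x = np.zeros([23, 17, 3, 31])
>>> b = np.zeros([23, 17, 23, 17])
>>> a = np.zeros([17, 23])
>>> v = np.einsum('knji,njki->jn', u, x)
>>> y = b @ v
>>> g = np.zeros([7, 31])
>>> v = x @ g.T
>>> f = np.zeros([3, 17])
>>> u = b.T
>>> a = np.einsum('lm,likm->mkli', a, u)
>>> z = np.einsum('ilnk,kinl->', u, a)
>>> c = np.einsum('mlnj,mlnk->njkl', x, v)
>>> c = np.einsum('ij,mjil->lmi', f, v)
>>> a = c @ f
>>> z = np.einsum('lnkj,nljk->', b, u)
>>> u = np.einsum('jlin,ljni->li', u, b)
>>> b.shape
(23, 17, 23, 17)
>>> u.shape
(23, 17)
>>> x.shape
(23, 17, 3, 31)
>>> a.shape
(7, 23, 17)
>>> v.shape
(23, 17, 3, 7)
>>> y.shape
(23, 17, 23, 23)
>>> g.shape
(7, 31)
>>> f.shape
(3, 17)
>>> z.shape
()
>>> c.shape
(7, 23, 3)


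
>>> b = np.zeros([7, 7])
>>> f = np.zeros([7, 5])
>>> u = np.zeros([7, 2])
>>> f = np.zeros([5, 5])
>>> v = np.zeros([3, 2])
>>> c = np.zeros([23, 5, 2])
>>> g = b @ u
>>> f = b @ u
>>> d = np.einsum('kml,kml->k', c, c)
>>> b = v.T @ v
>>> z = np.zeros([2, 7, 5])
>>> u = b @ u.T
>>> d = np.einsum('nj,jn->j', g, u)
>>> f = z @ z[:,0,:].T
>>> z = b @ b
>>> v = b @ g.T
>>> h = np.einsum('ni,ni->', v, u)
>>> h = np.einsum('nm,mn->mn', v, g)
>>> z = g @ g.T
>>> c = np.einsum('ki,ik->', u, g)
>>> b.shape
(2, 2)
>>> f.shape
(2, 7, 2)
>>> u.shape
(2, 7)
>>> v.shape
(2, 7)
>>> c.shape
()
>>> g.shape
(7, 2)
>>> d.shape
(2,)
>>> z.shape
(7, 7)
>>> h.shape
(7, 2)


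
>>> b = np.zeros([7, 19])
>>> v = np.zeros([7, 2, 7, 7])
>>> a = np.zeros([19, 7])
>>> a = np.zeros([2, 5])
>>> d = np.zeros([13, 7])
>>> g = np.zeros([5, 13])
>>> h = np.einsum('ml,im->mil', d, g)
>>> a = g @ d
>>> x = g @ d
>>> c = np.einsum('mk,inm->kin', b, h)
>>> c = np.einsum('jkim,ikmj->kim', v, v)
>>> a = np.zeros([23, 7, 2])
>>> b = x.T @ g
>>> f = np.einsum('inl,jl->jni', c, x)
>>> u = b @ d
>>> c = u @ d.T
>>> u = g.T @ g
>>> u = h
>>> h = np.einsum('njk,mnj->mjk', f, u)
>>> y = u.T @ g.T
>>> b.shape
(7, 13)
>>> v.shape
(7, 2, 7, 7)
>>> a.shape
(23, 7, 2)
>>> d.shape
(13, 7)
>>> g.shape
(5, 13)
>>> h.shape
(13, 7, 2)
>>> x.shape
(5, 7)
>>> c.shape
(7, 13)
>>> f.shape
(5, 7, 2)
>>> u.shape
(13, 5, 7)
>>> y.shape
(7, 5, 5)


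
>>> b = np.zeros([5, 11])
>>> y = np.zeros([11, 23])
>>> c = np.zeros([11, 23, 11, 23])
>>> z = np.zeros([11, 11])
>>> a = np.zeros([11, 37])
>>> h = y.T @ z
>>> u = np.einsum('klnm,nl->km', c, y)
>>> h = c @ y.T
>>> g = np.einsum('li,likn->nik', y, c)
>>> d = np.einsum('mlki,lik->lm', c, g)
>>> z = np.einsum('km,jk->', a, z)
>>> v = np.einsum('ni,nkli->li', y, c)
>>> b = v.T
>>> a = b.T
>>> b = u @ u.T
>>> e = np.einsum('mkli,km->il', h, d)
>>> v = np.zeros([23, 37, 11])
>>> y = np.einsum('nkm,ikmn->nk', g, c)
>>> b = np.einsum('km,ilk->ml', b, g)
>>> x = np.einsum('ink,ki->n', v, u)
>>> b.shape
(11, 23)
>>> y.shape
(23, 23)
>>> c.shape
(11, 23, 11, 23)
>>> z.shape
()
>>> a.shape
(11, 23)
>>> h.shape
(11, 23, 11, 11)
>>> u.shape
(11, 23)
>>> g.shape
(23, 23, 11)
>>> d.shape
(23, 11)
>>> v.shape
(23, 37, 11)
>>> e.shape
(11, 11)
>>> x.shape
(37,)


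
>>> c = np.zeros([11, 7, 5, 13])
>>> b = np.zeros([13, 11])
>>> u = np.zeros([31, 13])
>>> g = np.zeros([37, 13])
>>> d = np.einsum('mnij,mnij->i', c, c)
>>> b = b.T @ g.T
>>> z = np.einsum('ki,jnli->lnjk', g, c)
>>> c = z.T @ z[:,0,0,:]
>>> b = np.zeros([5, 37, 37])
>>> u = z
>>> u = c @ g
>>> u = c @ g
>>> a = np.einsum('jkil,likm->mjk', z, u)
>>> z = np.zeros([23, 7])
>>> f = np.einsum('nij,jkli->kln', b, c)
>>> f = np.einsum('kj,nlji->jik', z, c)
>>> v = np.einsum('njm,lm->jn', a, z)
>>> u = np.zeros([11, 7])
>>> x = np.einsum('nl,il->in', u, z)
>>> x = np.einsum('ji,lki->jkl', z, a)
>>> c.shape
(37, 11, 7, 37)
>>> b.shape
(5, 37, 37)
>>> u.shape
(11, 7)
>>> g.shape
(37, 13)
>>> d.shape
(5,)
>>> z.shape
(23, 7)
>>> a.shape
(13, 5, 7)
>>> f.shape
(7, 37, 23)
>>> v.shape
(5, 13)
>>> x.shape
(23, 5, 13)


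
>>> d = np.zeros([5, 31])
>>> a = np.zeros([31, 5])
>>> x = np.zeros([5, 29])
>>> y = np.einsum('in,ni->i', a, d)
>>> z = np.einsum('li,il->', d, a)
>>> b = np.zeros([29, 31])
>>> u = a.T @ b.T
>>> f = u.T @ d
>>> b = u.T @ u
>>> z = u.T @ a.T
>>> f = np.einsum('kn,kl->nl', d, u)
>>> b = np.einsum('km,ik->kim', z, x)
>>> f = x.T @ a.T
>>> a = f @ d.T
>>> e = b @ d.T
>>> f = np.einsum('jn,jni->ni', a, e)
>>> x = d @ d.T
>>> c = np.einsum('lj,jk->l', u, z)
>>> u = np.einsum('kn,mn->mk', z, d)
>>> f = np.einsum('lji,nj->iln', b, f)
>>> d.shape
(5, 31)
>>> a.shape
(29, 5)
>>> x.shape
(5, 5)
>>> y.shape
(31,)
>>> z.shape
(29, 31)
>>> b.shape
(29, 5, 31)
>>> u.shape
(5, 29)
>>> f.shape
(31, 29, 5)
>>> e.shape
(29, 5, 5)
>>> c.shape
(5,)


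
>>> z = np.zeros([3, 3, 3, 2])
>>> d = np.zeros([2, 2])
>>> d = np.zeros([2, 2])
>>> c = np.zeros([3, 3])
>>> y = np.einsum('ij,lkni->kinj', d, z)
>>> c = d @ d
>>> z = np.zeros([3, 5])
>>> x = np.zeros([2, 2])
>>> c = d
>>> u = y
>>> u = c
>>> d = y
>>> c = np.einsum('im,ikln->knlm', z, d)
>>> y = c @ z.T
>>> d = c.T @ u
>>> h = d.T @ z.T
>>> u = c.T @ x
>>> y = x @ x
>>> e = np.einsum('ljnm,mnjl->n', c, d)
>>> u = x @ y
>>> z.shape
(3, 5)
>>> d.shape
(5, 3, 2, 2)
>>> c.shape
(2, 2, 3, 5)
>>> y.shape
(2, 2)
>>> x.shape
(2, 2)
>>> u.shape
(2, 2)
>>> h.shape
(2, 2, 3, 3)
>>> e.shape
(3,)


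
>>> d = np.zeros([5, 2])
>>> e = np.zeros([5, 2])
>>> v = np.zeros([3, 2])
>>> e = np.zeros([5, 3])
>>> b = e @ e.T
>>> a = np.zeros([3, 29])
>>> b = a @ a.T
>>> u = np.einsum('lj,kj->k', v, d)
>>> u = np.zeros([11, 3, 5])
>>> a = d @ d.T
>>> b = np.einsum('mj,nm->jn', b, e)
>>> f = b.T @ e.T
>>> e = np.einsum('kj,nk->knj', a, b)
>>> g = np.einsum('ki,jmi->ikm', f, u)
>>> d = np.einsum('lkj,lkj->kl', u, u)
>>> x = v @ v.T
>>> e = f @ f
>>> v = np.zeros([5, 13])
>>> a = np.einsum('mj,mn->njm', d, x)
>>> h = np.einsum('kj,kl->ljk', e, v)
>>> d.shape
(3, 11)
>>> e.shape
(5, 5)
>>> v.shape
(5, 13)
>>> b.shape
(3, 5)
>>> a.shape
(3, 11, 3)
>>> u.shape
(11, 3, 5)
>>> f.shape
(5, 5)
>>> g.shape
(5, 5, 3)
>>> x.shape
(3, 3)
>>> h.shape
(13, 5, 5)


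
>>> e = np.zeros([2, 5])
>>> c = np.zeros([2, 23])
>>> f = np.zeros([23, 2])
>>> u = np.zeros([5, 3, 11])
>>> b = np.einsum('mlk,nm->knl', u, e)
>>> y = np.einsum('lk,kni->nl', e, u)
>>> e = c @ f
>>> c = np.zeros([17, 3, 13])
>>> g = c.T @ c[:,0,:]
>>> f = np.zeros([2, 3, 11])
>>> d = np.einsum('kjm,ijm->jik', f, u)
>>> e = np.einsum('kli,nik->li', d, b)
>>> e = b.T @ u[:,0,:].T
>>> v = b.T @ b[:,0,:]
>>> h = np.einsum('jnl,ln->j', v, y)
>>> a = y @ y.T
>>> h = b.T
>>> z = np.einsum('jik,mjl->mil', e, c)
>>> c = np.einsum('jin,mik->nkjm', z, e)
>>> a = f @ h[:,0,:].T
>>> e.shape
(3, 2, 5)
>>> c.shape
(13, 5, 17, 3)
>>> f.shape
(2, 3, 11)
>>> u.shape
(5, 3, 11)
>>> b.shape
(11, 2, 3)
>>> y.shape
(3, 2)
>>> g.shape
(13, 3, 13)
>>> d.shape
(3, 5, 2)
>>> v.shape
(3, 2, 3)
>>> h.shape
(3, 2, 11)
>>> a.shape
(2, 3, 3)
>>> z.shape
(17, 2, 13)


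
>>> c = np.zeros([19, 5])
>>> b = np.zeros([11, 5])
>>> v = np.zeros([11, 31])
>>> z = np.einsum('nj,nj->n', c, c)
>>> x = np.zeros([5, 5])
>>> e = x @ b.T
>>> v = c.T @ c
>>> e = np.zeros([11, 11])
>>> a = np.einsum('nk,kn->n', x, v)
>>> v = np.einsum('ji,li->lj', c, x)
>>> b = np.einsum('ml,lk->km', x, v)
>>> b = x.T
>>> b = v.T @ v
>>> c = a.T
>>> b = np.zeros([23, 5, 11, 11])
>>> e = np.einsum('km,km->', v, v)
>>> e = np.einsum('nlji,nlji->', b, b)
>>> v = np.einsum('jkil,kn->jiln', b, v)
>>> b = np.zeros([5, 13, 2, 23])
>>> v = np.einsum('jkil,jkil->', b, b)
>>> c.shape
(5,)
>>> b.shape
(5, 13, 2, 23)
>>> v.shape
()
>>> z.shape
(19,)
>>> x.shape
(5, 5)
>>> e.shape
()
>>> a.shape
(5,)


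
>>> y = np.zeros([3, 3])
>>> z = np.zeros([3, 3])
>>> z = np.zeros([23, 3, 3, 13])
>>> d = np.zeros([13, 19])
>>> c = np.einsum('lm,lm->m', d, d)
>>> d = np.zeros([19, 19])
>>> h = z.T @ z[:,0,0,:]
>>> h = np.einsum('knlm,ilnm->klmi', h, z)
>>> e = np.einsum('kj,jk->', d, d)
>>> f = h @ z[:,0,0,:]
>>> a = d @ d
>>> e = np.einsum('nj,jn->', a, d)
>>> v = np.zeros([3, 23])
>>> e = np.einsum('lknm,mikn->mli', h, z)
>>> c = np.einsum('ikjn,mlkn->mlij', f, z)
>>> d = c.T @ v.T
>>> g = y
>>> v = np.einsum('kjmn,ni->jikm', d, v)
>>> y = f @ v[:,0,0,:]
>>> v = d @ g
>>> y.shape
(13, 3, 13, 3)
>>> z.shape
(23, 3, 3, 13)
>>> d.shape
(13, 13, 3, 3)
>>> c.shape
(23, 3, 13, 13)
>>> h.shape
(13, 3, 13, 23)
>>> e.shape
(23, 13, 3)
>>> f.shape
(13, 3, 13, 13)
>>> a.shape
(19, 19)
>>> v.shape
(13, 13, 3, 3)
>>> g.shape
(3, 3)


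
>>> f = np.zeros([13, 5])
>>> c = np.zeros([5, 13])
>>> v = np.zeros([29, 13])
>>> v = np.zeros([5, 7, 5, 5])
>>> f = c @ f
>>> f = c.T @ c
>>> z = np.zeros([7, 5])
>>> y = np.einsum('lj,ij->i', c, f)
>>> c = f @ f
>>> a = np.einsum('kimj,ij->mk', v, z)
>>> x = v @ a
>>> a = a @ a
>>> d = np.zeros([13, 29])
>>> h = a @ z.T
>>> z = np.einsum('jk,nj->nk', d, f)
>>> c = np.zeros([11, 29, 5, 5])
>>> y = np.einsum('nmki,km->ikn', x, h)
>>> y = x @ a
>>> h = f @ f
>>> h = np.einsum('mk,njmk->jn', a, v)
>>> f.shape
(13, 13)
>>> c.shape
(11, 29, 5, 5)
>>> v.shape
(5, 7, 5, 5)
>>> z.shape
(13, 29)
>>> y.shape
(5, 7, 5, 5)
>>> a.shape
(5, 5)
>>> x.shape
(5, 7, 5, 5)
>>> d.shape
(13, 29)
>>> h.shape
(7, 5)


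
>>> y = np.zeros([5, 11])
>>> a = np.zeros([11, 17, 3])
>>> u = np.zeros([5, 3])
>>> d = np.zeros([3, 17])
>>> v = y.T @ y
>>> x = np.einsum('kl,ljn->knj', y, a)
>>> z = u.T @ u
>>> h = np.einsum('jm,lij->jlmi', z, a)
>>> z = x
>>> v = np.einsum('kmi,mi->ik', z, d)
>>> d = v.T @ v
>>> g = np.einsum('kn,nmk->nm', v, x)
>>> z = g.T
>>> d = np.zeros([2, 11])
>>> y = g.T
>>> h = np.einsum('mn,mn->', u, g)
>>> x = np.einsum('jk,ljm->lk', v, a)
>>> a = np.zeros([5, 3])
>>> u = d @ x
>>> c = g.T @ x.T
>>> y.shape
(3, 5)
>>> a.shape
(5, 3)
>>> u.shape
(2, 5)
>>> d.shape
(2, 11)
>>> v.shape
(17, 5)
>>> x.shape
(11, 5)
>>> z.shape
(3, 5)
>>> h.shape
()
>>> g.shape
(5, 3)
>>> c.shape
(3, 11)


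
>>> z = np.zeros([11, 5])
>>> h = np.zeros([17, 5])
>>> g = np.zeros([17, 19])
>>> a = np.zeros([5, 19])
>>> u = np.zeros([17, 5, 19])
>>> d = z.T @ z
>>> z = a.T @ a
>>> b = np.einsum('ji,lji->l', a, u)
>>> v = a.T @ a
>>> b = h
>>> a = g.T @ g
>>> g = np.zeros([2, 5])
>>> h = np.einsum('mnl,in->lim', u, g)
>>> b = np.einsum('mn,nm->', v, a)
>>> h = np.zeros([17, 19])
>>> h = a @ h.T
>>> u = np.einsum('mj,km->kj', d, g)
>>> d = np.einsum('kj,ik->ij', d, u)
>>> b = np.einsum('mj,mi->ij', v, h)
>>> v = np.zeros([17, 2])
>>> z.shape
(19, 19)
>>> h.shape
(19, 17)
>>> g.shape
(2, 5)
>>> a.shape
(19, 19)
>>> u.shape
(2, 5)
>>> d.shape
(2, 5)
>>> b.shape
(17, 19)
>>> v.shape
(17, 2)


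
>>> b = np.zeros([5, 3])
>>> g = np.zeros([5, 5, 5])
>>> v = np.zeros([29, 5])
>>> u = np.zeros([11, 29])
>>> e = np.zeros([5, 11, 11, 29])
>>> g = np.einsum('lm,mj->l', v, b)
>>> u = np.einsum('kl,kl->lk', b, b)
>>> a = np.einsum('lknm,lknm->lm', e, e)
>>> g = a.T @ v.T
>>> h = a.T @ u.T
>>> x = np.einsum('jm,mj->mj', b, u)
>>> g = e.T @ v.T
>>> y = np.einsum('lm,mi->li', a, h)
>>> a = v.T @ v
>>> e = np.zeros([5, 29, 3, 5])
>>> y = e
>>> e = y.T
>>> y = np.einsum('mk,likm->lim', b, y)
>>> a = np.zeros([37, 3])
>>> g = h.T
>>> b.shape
(5, 3)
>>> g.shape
(3, 29)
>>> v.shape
(29, 5)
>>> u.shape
(3, 5)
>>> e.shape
(5, 3, 29, 5)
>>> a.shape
(37, 3)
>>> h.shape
(29, 3)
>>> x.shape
(3, 5)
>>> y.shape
(5, 29, 5)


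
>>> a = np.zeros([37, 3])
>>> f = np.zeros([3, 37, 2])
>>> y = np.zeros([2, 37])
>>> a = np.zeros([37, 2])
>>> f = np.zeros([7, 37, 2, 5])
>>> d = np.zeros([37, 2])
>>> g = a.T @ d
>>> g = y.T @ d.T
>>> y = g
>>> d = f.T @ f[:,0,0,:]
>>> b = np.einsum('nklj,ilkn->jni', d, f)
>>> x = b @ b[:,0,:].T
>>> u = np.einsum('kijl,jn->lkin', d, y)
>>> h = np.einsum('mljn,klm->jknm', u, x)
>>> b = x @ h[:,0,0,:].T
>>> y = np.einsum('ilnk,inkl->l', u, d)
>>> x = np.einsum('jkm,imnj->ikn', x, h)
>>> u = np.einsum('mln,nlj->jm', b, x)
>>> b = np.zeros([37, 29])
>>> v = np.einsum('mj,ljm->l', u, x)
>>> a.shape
(37, 2)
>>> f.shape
(7, 37, 2, 5)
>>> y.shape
(5,)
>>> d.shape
(5, 2, 37, 5)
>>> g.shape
(37, 37)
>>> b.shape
(37, 29)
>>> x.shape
(2, 5, 37)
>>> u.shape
(37, 5)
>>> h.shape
(2, 5, 37, 5)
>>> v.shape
(2,)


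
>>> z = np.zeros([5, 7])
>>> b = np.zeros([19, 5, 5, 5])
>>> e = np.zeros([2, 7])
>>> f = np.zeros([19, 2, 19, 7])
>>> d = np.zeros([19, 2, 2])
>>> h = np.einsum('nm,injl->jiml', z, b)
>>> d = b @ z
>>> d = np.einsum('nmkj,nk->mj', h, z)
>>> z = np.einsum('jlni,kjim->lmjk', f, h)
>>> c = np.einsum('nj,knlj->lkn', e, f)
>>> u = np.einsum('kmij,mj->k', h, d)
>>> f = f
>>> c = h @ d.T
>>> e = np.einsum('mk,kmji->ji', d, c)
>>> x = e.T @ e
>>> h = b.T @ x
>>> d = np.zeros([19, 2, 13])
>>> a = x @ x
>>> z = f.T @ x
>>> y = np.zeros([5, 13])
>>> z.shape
(7, 19, 2, 19)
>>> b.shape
(19, 5, 5, 5)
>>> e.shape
(7, 19)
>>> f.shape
(19, 2, 19, 7)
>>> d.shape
(19, 2, 13)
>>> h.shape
(5, 5, 5, 19)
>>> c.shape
(5, 19, 7, 19)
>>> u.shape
(5,)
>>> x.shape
(19, 19)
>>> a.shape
(19, 19)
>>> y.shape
(5, 13)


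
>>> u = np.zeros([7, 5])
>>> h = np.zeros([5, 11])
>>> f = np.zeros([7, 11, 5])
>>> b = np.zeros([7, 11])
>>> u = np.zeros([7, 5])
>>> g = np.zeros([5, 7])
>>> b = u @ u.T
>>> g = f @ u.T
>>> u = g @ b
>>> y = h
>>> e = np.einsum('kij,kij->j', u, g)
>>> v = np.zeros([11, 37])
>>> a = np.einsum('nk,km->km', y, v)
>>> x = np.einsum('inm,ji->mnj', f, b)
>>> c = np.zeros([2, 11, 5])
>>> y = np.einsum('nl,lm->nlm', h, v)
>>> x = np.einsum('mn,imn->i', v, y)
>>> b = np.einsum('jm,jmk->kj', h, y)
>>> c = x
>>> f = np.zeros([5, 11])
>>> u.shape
(7, 11, 7)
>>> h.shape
(5, 11)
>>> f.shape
(5, 11)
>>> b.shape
(37, 5)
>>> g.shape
(7, 11, 7)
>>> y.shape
(5, 11, 37)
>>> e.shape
(7,)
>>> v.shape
(11, 37)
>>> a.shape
(11, 37)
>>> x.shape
(5,)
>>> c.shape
(5,)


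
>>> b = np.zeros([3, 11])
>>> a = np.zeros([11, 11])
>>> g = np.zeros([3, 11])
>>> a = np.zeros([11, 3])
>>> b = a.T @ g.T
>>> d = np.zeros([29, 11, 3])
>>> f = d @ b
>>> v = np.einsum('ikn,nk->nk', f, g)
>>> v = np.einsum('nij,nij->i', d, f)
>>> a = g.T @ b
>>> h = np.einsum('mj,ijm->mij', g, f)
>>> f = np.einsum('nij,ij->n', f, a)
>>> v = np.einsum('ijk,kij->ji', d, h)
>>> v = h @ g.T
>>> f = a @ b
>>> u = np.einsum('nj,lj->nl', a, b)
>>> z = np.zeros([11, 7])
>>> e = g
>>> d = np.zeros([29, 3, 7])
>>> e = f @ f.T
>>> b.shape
(3, 3)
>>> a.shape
(11, 3)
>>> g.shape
(3, 11)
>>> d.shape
(29, 3, 7)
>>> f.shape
(11, 3)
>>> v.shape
(3, 29, 3)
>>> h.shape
(3, 29, 11)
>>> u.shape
(11, 3)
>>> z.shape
(11, 7)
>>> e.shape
(11, 11)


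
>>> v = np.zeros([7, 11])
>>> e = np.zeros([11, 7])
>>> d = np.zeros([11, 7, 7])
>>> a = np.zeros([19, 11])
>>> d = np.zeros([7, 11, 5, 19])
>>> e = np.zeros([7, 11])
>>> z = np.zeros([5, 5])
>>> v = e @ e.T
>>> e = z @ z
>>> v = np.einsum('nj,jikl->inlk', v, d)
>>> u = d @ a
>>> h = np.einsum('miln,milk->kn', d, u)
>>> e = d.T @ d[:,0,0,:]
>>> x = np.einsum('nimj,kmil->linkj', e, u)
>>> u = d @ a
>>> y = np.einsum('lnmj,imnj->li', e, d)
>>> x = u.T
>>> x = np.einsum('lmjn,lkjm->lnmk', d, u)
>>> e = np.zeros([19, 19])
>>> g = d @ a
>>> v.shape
(11, 7, 19, 5)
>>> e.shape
(19, 19)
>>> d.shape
(7, 11, 5, 19)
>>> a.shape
(19, 11)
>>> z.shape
(5, 5)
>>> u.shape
(7, 11, 5, 11)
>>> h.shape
(11, 19)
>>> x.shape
(7, 19, 11, 11)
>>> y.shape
(19, 7)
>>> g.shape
(7, 11, 5, 11)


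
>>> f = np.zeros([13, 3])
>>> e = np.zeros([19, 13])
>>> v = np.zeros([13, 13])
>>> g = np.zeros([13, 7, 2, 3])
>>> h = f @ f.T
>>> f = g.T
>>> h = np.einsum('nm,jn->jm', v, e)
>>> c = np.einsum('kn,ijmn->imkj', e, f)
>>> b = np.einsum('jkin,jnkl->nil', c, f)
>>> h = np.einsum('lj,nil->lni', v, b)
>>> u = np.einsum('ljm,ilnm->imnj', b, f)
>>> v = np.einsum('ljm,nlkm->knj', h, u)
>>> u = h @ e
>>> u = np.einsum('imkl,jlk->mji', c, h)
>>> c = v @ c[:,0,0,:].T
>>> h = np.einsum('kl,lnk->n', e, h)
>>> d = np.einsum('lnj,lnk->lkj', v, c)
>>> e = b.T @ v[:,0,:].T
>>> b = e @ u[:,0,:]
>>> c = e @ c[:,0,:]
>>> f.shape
(3, 2, 7, 13)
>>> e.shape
(13, 19, 7)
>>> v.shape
(7, 3, 2)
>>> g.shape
(13, 7, 2, 3)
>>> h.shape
(2,)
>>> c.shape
(13, 19, 3)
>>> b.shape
(13, 19, 3)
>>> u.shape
(7, 13, 3)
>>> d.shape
(7, 3, 2)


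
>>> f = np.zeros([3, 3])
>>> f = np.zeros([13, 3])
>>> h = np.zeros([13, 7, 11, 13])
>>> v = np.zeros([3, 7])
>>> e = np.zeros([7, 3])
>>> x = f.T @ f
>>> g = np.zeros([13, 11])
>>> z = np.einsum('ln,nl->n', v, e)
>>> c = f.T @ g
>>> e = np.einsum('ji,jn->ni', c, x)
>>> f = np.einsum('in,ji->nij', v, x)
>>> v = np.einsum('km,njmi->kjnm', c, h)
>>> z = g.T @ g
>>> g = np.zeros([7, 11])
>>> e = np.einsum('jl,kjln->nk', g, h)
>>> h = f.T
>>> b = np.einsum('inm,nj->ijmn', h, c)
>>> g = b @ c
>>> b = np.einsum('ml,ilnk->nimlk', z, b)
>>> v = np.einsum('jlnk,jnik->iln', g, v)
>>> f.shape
(7, 3, 3)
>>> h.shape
(3, 3, 7)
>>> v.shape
(13, 11, 7)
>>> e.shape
(13, 13)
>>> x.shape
(3, 3)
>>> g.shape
(3, 11, 7, 11)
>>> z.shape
(11, 11)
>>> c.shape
(3, 11)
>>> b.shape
(7, 3, 11, 11, 3)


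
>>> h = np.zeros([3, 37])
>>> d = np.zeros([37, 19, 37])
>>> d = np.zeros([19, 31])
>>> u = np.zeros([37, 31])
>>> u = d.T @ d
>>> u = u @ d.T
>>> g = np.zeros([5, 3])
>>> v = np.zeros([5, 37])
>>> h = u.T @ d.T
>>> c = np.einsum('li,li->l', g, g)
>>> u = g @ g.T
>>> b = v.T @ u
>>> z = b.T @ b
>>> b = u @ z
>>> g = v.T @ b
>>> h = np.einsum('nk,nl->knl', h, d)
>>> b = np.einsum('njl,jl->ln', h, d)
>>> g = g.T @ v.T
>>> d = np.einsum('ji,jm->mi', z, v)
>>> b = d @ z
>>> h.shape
(19, 19, 31)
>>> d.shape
(37, 5)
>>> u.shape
(5, 5)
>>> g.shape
(5, 5)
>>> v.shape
(5, 37)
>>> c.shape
(5,)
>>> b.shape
(37, 5)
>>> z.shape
(5, 5)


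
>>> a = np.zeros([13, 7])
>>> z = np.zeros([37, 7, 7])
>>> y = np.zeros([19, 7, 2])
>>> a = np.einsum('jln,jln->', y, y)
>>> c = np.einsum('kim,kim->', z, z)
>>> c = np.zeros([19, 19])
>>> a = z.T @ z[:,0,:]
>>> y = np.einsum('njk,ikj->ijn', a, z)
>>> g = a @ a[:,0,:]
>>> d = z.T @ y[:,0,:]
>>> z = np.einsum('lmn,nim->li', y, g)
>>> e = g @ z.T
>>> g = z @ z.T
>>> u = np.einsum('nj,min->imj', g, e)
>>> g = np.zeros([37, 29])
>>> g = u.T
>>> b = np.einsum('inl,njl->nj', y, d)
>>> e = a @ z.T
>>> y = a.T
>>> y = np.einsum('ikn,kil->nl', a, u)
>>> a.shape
(7, 7, 7)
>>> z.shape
(37, 7)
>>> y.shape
(7, 37)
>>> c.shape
(19, 19)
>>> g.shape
(37, 7, 7)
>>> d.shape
(7, 7, 7)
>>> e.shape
(7, 7, 37)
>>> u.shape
(7, 7, 37)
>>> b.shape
(7, 7)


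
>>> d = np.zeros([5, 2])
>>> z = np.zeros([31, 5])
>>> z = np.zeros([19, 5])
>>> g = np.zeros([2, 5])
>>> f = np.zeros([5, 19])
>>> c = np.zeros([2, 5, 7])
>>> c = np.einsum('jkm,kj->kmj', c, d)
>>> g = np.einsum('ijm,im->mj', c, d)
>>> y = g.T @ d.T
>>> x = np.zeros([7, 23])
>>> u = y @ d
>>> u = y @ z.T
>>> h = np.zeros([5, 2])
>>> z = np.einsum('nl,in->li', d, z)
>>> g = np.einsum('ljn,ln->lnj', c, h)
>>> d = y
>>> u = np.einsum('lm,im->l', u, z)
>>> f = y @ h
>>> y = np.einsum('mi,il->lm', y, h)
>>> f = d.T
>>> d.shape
(7, 5)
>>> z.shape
(2, 19)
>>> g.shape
(5, 2, 7)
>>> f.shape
(5, 7)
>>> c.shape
(5, 7, 2)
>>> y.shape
(2, 7)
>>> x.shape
(7, 23)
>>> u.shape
(7,)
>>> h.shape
(5, 2)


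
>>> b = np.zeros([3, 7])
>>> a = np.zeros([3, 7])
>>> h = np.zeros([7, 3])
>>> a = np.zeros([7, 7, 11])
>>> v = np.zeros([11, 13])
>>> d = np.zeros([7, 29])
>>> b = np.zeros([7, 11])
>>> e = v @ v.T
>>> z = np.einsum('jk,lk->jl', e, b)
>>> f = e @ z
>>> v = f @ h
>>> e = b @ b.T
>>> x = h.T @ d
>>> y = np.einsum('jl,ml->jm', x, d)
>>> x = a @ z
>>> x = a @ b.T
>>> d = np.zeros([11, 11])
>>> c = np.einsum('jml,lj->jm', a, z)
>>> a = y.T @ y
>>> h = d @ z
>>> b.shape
(7, 11)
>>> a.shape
(7, 7)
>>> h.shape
(11, 7)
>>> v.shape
(11, 3)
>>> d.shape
(11, 11)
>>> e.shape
(7, 7)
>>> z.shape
(11, 7)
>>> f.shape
(11, 7)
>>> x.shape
(7, 7, 7)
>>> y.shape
(3, 7)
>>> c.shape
(7, 7)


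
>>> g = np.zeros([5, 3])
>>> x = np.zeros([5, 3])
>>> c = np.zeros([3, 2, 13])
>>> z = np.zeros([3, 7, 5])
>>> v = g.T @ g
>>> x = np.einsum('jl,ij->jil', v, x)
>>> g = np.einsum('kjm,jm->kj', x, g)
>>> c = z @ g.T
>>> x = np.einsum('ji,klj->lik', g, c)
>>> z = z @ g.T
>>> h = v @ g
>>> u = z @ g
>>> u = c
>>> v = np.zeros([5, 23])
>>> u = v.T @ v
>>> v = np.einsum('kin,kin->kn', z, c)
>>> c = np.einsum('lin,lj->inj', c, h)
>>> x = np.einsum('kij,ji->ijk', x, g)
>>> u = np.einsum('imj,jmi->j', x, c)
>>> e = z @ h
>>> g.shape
(3, 5)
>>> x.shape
(5, 3, 7)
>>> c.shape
(7, 3, 5)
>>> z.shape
(3, 7, 3)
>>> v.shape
(3, 3)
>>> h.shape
(3, 5)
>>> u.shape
(7,)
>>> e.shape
(3, 7, 5)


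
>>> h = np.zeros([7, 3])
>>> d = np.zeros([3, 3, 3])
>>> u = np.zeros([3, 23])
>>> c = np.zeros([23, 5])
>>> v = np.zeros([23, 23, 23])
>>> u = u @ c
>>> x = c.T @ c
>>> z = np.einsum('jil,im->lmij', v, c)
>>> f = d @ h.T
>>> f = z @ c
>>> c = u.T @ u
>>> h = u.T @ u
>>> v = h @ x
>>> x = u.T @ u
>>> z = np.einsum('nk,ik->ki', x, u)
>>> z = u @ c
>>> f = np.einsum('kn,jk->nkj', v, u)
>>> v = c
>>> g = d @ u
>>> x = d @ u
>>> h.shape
(5, 5)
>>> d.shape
(3, 3, 3)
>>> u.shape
(3, 5)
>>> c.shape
(5, 5)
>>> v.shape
(5, 5)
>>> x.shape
(3, 3, 5)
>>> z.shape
(3, 5)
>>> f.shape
(5, 5, 3)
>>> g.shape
(3, 3, 5)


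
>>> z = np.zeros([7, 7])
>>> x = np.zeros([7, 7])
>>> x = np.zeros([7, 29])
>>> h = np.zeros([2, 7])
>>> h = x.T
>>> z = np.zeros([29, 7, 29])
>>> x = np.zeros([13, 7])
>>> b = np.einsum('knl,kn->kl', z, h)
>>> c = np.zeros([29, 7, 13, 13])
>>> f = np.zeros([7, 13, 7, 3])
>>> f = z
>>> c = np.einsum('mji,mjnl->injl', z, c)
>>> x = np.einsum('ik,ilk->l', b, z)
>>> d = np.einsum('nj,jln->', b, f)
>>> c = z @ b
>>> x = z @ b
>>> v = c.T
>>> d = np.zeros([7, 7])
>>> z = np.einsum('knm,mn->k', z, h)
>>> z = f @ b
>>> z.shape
(29, 7, 29)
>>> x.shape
(29, 7, 29)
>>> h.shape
(29, 7)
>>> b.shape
(29, 29)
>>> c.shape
(29, 7, 29)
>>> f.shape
(29, 7, 29)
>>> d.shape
(7, 7)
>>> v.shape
(29, 7, 29)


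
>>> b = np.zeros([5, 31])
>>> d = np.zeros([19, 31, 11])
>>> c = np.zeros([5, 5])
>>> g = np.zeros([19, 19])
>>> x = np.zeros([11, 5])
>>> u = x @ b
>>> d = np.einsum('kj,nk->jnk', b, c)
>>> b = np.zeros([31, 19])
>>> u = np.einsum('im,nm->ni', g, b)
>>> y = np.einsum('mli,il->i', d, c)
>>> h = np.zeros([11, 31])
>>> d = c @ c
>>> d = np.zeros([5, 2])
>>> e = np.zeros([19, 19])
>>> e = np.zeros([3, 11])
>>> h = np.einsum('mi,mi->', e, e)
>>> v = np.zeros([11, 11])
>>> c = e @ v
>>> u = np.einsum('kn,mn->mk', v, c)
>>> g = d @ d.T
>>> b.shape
(31, 19)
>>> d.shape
(5, 2)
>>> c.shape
(3, 11)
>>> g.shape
(5, 5)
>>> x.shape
(11, 5)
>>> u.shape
(3, 11)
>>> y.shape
(5,)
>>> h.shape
()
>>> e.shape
(3, 11)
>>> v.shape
(11, 11)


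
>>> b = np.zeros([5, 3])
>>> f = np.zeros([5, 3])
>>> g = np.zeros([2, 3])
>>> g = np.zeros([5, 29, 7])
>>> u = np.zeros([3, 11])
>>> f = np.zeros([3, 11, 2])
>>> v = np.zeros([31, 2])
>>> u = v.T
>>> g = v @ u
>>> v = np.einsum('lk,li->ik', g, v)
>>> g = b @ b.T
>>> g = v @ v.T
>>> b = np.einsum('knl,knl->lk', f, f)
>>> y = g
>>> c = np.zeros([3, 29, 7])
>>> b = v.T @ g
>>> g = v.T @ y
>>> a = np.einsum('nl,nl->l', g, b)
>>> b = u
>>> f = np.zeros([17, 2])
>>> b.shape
(2, 31)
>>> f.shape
(17, 2)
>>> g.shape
(31, 2)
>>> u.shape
(2, 31)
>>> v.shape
(2, 31)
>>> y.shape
(2, 2)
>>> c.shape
(3, 29, 7)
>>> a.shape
(2,)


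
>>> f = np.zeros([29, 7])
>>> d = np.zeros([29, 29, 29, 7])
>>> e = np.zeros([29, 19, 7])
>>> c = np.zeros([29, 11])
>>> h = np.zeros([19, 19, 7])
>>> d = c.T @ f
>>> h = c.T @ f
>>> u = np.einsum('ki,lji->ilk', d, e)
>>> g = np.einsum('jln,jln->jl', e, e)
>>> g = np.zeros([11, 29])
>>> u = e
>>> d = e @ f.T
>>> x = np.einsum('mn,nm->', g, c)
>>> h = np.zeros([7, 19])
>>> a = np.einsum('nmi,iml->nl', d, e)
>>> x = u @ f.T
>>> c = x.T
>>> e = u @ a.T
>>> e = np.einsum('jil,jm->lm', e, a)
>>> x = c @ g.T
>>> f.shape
(29, 7)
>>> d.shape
(29, 19, 29)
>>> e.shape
(29, 7)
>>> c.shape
(29, 19, 29)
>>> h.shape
(7, 19)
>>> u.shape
(29, 19, 7)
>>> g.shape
(11, 29)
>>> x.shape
(29, 19, 11)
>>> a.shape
(29, 7)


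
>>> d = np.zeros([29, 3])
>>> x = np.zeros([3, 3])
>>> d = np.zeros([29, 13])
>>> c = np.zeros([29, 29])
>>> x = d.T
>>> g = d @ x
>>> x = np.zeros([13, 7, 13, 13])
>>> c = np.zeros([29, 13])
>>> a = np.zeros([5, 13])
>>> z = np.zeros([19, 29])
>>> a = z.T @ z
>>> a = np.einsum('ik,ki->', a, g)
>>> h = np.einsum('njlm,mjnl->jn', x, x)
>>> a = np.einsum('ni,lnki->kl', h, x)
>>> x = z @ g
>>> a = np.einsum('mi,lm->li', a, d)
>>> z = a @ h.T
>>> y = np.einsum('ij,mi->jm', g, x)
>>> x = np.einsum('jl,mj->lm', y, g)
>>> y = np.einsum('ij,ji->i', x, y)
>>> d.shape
(29, 13)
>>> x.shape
(19, 29)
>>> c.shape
(29, 13)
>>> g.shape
(29, 29)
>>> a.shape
(29, 13)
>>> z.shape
(29, 7)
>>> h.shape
(7, 13)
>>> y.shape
(19,)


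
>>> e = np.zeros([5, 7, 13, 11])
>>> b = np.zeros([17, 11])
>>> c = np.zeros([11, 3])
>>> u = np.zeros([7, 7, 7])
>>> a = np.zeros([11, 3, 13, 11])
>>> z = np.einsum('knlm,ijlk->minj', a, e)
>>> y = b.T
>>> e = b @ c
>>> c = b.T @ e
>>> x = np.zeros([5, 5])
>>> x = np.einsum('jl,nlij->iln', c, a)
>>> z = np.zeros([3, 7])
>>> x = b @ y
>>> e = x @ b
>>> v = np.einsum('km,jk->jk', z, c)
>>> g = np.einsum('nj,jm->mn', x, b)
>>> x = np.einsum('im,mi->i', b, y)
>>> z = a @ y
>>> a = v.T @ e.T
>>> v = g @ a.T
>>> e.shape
(17, 11)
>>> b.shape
(17, 11)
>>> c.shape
(11, 3)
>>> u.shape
(7, 7, 7)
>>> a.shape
(3, 17)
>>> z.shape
(11, 3, 13, 17)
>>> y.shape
(11, 17)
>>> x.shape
(17,)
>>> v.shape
(11, 3)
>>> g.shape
(11, 17)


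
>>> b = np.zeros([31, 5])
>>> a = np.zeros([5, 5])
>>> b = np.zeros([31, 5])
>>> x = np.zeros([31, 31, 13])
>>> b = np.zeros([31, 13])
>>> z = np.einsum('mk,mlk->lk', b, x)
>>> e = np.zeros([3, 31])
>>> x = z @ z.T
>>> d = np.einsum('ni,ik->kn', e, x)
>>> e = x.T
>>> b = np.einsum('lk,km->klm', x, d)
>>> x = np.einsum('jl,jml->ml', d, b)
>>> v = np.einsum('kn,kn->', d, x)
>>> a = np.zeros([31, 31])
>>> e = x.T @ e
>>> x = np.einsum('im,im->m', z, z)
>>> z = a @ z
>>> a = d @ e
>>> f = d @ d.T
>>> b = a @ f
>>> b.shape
(31, 31)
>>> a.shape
(31, 31)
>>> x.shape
(13,)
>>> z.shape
(31, 13)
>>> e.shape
(3, 31)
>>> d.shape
(31, 3)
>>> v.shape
()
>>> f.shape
(31, 31)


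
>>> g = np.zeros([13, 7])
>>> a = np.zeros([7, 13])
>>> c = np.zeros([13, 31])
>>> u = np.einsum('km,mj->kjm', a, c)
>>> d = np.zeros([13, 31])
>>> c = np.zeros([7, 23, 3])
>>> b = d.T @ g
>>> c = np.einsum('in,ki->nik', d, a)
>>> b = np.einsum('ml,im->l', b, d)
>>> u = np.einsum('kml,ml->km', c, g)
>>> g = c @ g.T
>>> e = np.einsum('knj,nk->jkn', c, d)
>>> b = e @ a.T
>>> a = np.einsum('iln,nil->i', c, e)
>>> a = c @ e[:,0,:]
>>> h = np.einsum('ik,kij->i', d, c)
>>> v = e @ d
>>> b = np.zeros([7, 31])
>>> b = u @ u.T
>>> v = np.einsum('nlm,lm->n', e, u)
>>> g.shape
(31, 13, 13)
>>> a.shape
(31, 13, 13)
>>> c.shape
(31, 13, 7)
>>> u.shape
(31, 13)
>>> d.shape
(13, 31)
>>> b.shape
(31, 31)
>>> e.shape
(7, 31, 13)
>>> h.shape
(13,)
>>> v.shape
(7,)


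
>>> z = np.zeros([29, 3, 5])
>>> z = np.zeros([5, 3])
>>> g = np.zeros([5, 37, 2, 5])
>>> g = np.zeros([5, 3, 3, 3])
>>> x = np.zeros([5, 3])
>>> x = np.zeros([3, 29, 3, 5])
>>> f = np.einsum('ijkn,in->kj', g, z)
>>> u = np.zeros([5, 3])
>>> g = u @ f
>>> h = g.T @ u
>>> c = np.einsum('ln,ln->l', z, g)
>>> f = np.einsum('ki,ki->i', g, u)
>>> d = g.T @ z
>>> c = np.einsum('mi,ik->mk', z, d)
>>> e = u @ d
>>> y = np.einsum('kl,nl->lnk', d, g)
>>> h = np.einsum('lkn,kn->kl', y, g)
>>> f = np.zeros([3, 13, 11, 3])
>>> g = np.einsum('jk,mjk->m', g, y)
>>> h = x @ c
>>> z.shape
(5, 3)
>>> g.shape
(3,)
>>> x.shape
(3, 29, 3, 5)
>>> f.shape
(3, 13, 11, 3)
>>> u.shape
(5, 3)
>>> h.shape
(3, 29, 3, 3)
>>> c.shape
(5, 3)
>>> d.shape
(3, 3)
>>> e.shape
(5, 3)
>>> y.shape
(3, 5, 3)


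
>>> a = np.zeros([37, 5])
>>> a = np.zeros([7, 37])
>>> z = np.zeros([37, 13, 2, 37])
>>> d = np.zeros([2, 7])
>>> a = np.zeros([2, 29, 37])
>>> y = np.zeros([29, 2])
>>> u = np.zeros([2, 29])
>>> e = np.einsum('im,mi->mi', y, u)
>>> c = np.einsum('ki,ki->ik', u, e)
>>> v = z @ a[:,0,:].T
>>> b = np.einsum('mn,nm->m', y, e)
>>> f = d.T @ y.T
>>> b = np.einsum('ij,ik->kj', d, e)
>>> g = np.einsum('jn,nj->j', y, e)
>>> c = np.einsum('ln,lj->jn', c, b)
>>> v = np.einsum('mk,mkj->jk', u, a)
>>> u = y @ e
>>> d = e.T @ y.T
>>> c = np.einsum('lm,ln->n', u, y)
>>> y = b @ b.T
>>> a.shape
(2, 29, 37)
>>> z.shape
(37, 13, 2, 37)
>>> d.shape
(29, 29)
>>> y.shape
(29, 29)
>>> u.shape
(29, 29)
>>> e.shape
(2, 29)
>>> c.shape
(2,)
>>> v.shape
(37, 29)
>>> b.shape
(29, 7)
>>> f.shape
(7, 29)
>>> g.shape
(29,)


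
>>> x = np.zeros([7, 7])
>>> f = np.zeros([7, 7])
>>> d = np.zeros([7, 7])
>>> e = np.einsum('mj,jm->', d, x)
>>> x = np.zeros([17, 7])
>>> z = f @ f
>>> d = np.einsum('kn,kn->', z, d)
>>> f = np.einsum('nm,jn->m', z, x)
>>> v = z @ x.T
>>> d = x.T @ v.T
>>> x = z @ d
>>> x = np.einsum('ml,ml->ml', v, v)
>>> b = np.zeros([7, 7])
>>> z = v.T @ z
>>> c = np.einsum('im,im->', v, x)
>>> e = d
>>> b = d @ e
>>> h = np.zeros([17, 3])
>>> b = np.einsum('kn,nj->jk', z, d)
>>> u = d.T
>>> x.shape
(7, 17)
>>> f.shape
(7,)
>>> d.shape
(7, 7)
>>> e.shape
(7, 7)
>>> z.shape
(17, 7)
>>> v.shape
(7, 17)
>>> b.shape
(7, 17)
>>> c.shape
()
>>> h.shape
(17, 3)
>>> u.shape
(7, 7)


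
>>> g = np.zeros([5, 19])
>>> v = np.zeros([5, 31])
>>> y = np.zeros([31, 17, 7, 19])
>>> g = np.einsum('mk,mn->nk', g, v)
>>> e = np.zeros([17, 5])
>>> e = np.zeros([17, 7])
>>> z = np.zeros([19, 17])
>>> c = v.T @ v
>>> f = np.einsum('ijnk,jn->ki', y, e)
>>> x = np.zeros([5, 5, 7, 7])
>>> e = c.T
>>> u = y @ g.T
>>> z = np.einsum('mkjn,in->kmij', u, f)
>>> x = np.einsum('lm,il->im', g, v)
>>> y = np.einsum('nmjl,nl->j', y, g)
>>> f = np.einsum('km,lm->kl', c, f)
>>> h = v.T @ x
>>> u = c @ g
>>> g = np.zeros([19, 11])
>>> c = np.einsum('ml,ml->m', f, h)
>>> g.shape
(19, 11)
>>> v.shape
(5, 31)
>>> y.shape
(7,)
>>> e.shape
(31, 31)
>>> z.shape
(17, 31, 19, 7)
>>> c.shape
(31,)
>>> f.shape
(31, 19)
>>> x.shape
(5, 19)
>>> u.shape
(31, 19)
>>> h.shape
(31, 19)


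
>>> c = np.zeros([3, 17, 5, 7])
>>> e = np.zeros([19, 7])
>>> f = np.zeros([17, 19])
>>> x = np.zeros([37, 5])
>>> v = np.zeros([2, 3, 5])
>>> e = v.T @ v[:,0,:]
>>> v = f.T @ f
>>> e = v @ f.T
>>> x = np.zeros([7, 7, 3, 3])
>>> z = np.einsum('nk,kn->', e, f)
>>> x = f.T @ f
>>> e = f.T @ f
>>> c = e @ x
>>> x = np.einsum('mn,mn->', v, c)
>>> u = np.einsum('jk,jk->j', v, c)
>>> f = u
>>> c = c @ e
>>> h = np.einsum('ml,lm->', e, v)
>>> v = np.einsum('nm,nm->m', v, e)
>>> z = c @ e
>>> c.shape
(19, 19)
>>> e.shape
(19, 19)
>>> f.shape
(19,)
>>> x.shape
()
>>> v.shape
(19,)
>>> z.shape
(19, 19)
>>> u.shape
(19,)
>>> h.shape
()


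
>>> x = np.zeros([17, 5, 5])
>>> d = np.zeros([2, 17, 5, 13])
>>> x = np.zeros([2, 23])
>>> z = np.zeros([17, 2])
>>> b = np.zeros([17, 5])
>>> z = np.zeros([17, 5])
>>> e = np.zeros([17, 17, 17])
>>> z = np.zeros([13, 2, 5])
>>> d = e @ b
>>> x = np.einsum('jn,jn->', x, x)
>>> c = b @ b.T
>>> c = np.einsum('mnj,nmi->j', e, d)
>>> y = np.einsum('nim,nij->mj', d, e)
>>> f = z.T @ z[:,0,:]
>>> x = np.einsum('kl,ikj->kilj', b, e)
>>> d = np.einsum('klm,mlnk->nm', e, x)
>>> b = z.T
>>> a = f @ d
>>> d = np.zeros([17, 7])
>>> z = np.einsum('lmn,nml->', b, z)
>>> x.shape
(17, 17, 5, 17)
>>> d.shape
(17, 7)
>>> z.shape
()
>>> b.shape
(5, 2, 13)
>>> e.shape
(17, 17, 17)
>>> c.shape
(17,)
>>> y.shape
(5, 17)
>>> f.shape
(5, 2, 5)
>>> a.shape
(5, 2, 17)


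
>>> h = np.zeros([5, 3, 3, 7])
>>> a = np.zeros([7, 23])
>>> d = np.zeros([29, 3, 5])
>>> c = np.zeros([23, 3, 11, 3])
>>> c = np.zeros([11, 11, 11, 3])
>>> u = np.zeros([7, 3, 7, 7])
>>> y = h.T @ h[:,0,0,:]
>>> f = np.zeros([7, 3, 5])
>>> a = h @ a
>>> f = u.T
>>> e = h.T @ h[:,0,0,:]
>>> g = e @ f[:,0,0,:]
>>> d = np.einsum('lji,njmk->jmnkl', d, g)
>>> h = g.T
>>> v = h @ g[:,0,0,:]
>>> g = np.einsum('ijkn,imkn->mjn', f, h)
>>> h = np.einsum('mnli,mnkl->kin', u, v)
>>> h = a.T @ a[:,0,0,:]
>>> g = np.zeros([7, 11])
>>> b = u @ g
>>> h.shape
(23, 3, 3, 23)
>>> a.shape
(5, 3, 3, 23)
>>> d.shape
(3, 3, 7, 7, 29)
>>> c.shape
(11, 11, 11, 3)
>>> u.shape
(7, 3, 7, 7)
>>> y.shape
(7, 3, 3, 7)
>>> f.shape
(7, 7, 3, 7)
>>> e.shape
(7, 3, 3, 7)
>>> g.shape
(7, 11)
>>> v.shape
(7, 3, 3, 7)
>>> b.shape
(7, 3, 7, 11)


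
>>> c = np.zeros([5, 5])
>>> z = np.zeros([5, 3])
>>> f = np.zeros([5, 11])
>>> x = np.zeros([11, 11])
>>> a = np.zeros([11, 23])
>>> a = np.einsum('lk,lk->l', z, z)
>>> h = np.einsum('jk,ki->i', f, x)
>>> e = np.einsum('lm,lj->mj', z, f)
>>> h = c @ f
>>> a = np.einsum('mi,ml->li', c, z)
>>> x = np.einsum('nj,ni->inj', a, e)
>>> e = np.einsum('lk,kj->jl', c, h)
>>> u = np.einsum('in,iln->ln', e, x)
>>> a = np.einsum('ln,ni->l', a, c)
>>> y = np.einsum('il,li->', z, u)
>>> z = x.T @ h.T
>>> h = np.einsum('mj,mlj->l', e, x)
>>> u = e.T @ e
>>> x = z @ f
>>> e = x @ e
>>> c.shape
(5, 5)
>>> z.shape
(5, 3, 5)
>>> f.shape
(5, 11)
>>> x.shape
(5, 3, 11)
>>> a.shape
(3,)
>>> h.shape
(3,)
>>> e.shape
(5, 3, 5)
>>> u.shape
(5, 5)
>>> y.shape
()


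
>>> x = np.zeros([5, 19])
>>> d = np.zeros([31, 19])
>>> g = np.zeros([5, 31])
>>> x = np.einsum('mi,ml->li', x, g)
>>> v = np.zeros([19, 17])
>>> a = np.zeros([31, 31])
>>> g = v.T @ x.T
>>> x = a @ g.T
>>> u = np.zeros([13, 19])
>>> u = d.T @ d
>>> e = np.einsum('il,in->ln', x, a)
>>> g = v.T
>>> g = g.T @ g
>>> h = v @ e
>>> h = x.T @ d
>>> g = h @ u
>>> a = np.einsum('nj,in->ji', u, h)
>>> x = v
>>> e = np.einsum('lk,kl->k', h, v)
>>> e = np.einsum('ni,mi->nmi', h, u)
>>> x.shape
(19, 17)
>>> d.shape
(31, 19)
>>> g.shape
(17, 19)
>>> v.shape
(19, 17)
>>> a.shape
(19, 17)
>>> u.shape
(19, 19)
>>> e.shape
(17, 19, 19)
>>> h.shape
(17, 19)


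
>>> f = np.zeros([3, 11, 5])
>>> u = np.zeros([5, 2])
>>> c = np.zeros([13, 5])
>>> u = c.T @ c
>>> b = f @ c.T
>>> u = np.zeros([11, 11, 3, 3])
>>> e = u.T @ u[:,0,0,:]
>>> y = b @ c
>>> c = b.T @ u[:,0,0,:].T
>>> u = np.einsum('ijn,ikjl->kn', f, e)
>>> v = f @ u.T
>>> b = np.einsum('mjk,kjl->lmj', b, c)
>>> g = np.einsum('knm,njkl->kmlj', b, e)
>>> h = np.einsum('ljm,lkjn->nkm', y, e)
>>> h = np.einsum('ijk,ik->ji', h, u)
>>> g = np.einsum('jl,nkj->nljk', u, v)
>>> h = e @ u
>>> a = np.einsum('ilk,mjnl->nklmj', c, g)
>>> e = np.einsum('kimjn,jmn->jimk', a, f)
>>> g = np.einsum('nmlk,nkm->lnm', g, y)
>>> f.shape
(3, 11, 5)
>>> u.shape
(3, 5)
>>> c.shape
(13, 11, 11)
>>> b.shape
(11, 3, 11)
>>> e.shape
(3, 11, 11, 3)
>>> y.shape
(3, 11, 5)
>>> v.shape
(3, 11, 3)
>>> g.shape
(3, 3, 5)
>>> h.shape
(3, 3, 11, 5)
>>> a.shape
(3, 11, 11, 3, 5)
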